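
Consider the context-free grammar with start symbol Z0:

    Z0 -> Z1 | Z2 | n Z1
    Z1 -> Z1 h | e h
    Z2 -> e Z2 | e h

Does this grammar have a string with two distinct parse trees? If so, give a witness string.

Witness: e h

Derivation 1: Z0 ⇒ Z1 ⇒ e h
Derivation 2: Z0 ⇒ Z2 ⇒ e h

Two distinct leftmost derivations for the same string.

Ambiguous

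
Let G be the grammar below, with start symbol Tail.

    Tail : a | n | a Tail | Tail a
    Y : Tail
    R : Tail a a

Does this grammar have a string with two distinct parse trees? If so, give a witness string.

Ambiguous

Witness: a a

Derivation 1: Tail ⇒ a Tail ⇒ a a
Derivation 2: Tail ⇒ Tail a ⇒ a a

Two distinct leftmost derivations for the same string.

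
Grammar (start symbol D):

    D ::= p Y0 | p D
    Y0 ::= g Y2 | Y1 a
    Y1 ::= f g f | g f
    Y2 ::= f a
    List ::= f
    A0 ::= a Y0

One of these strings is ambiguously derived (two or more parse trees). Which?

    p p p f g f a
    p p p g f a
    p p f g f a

p p p f g f a: 1 tree
p p p g f a: 2 trees
p p f g f a: 1 tree

p p p g f a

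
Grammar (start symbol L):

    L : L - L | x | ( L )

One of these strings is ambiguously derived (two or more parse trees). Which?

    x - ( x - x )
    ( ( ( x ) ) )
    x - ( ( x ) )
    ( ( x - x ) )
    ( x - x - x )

x - ( x - x ): 1 tree
( ( ( x ) ) ): 1 tree
x - ( ( x ) ): 1 tree
( ( x - x ) ): 1 tree
( x - x - x ): 2 trees

( x - x - x )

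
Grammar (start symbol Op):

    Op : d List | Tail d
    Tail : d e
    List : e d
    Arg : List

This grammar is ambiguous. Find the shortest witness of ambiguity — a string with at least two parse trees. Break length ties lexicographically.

length 3: d e d has 2 parse trees

Two derivations of d e d:
  Op ⇒ d List ⇒ d e d
  Op ⇒ Tail d ⇒ d e d

d e d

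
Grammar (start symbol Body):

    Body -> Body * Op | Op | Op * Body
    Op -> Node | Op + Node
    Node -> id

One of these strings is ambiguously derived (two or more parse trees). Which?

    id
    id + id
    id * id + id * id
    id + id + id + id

id: 1 tree
id + id: 1 tree
id * id + id * id: 4 trees
id + id + id + id: 1 tree

id * id + id * id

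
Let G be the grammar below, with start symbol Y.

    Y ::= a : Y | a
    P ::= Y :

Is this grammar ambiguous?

Unambiguous

(P is unreachable from Y, so its rules don't affect L(Y).) The reachable grammar is A → atom sep A | atom. Each atom is followed by either the separator (recurse) or end-of-string (stop) — no choice point.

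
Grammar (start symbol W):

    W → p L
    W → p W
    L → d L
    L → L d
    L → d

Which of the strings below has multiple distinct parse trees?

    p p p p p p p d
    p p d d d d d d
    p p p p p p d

p p p p p p p d: 1 tree
p p d d d d d d: 32 trees
p p p p p p d: 1 tree

p p d d d d d d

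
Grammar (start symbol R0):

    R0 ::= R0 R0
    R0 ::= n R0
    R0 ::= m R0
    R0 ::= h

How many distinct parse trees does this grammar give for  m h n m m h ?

Parse trees for m h n m m h:
  [R0 [R0 m [R0 h]] [R0 n [R0 m [R0 m [R0 h]]]]]
  [R0 m [R0 [R0 h] [R0 n [R0 m [R0 m [R0 h]]]]]]

2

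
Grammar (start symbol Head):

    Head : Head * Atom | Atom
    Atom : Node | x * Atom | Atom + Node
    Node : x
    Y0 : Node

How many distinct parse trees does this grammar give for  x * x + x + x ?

Parse trees for x * x + x + x:
  [Head [Head [Atom [Node x]]] * [Atom [Atom [Atom [Node x]] + [Node x]] + [Node x]]]
  [Head [Atom x * [Atom [Atom [Atom [Node x]] + [Node x]] + [Node x]]]]
  [Head [Atom [Atom x * [Atom [Atom [Node x]] + [Node x]]] + [Node x]]]
  [Head [Atom [Atom [Atom x * [Atom [Node x]]] + [Node x]] + [Node x]]]

4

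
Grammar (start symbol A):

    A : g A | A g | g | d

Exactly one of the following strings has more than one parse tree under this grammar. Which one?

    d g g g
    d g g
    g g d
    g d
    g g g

g g g

d g g g: 1 tree
d g g: 1 tree
g g d: 1 tree
g d: 1 tree
g g g: 4 trees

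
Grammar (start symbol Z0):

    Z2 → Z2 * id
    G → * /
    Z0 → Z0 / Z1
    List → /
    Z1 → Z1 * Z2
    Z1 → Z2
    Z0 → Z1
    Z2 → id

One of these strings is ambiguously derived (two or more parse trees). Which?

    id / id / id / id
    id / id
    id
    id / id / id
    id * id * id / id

id / id / id / id: 1 tree
id / id: 1 tree
id: 1 tree
id / id / id: 1 tree
id * id * id / id: 4 trees

id * id * id / id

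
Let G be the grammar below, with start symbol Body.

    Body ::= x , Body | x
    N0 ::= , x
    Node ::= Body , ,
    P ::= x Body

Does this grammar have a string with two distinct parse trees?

Only Body is reachable from Body; ignoring the rest: The reachable grammar is A → atom sep A | atom. Each atom is followed by either the separator (recurse) or end-of-string (stop) — no choice point.

Unambiguous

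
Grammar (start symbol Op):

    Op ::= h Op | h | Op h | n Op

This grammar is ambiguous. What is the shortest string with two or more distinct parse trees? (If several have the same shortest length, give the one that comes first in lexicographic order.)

h h

length 1: no string has ≥2 trees
length 2: h h has 2 parse trees

Two derivations of h h:
  Op ⇒ h Op ⇒ h h
  Op ⇒ Op h ⇒ h h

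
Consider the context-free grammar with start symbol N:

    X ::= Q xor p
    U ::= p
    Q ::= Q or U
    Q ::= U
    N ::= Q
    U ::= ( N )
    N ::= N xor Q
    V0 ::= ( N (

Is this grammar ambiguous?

(V0, X are unreachable from N, so their rules don't affect L(N).) This is a standard precedence ladder (N over Q over U), with each level left-recursive on its own operator ('xor' at N, 'or' at Q). That structure is LR(1), hence unambiguous.

Unambiguous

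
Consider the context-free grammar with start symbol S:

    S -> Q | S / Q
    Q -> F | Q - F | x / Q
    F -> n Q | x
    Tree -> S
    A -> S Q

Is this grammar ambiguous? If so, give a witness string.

Ambiguous

Witness: x / x

Derivation 1: S ⇒ Q ⇒ x / Q ⇒ x / F ⇒ x / x
Derivation 2: S ⇒ S / Q ⇒ Q / Q ⇒ F / Q ⇒ x / Q ⇒ x / F ⇒ x / x

Two distinct leftmost derivations for the same string.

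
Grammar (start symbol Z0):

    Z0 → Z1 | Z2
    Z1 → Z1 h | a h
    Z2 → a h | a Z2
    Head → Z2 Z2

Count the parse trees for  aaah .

Parse trees for aaah:
  [Z0 [Z2 a [Z2 a [Z2 a h]]]]

1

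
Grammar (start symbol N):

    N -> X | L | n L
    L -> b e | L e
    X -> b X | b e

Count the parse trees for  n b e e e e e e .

1

Parse trees for n b e e e e e e:
  [N n [L [L [L [L [L [L b e] e] e] e] e] e]]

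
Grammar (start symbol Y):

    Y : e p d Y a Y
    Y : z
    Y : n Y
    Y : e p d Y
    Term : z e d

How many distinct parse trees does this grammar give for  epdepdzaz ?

2

Parse trees for epdepdzaz:
  [Y e p d [Y e p d [Y z]] a [Y z]]
  [Y e p d [Y e p d [Y z] a [Y z]]]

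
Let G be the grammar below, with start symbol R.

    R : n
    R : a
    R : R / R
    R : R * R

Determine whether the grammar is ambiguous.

Witness: a * a * a

Derivation 1: R ⇒ R * R ⇒ a * R ⇒ a * R * R ⇒ a * a * R ⇒ a * a * a
Derivation 2: R ⇒ R * R ⇒ R * R * R ⇒ a * R * R ⇒ a * a * R ⇒ a * a * a

Two distinct leftmost derivations for the same string.

Ambiguous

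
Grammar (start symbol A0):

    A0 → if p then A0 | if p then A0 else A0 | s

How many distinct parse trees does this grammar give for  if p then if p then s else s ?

Parse trees for if p then if p then s else s:
  [A0 if p then [A0 if p then [A0 s] else [A0 s]]]
  [A0 if p then [A0 if p then [A0 s]] else [A0 s]]

2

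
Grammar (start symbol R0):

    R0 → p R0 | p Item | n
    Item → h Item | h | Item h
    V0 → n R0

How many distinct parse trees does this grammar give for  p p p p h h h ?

4

Parse trees for p p p p h h h:
  [R0 p [R0 p [R0 p [R0 p [Item h [Item h [Item h]]]]]]]
  [R0 p [R0 p [R0 p [R0 p [Item h [Item [Item h] h]]]]]]
  [R0 p [R0 p [R0 p [R0 p [Item [Item h [Item h]] h]]]]]
  [R0 p [R0 p [R0 p [R0 p [Item [Item [Item h] h] h]]]]]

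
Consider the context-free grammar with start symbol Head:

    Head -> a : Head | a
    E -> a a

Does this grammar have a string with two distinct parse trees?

Unambiguous

(E is unreachable from Head, so its rules don't affect L(Head).) The reachable grammar is A → atom sep A | atom. Each atom is followed by either the separator (recurse) or end-of-string (stop) — no choice point.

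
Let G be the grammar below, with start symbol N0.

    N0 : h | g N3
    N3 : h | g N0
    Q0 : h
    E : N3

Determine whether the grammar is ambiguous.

Unambiguous

Only N0, N3 are reachable from N0; ignoring the rest: Each reachable nonterminal has at most one production per leading terminal, and all productions are right-linear; the derivation is determined token-by-token.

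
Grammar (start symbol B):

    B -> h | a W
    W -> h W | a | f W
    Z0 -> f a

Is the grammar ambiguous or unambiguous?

Unambiguous

(Z0 is unreachable from B, so its rules don't affect L(B).) Each reachable nonterminal has at most one production per leading terminal, and all productions are right-linear; the derivation is determined token-by-token.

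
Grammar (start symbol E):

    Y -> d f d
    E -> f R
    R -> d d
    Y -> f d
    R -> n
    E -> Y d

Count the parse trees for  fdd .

2

Parse trees for fdd:
  [E f [R d d]]
  [E [Y f d] d]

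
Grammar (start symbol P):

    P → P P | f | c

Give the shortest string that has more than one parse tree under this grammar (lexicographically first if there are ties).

c c c

length 1: no string has ≥2 trees
length 2: no string has ≥2 trees
length 3: c c c has 2 parse trees

Two derivations of c c c:
  P ⇒ P P ⇒ P P P ⇒ c P P ⇒ c c P ⇒ c c c
  P ⇒ P P ⇒ c P ⇒ c P P ⇒ c c P ⇒ c c c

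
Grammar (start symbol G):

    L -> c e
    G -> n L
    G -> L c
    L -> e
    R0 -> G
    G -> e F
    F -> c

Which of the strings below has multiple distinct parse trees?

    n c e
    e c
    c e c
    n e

n c e: 1 tree
e c: 2 trees
c e c: 1 tree
n e: 1 tree

e c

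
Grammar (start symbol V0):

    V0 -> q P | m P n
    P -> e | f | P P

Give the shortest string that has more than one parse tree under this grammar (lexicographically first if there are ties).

length 2: no string has ≥2 trees
length 3: no string has ≥2 trees
length 4: q e e e has 2 parse trees

Two derivations of q e e e:
  V0 ⇒ q P ⇒ q P P ⇒ q e P ⇒ q e P P ⇒ q e e P ⇒ q e e e
  V0 ⇒ q P ⇒ q P P ⇒ q P P P ⇒ q e P P ⇒ q e e P ⇒ q e e e

q e e e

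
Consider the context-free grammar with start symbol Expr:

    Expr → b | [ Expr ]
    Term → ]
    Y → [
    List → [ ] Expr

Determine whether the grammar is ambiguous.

Unambiguous

(Term, Y, List are unreachable from Expr, so their rules don't affect L(Expr).) L(Expr) is { openⁿ atom closeⁿ : n ≥ 0 }. The bracket depth fixes n, and the derivation is forced at every step.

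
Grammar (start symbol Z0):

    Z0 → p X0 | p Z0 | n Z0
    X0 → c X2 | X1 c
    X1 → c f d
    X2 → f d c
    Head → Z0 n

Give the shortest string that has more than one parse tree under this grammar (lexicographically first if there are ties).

p c f d c

length 5: p c f d c has 2 parse trees

Two derivations of p c f d c:
  Z0 ⇒ p X0 ⇒ p c X2 ⇒ p c f d c
  Z0 ⇒ p X0 ⇒ p X1 c ⇒ p c f d c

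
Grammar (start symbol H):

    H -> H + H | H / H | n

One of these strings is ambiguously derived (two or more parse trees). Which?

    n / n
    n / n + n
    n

n / n: 1 tree
n / n + n: 2 trees
n: 1 tree

n / n + n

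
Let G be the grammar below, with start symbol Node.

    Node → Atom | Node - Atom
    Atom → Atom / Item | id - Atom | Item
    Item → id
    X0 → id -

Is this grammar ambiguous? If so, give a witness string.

Witness: id - id

Derivation 1: Node ⇒ Atom ⇒ id - Atom ⇒ id - Item ⇒ id - id
Derivation 2: Node ⇒ Node - Atom ⇒ Atom - Atom ⇒ Item - Atom ⇒ id - Atom ⇒ id - Item ⇒ id - id

Two distinct leftmost derivations for the same string.

Ambiguous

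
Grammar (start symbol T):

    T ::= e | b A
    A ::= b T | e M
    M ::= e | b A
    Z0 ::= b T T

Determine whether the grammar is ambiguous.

Unambiguous

(Z0 is unreachable from T, so its rules don't affect L(T).) Restricted to the reachable nonterminals, every rule has the form A → t or A → t B, and no two rules for the same A share a first terminal. The grammar encodes a DFA — one run per string.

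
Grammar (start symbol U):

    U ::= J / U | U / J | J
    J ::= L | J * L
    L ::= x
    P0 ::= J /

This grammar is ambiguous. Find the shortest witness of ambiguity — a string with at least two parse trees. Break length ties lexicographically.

x / x

length 1: no string has ≥2 trees
length 3: x / x has 2 parse trees

Two derivations of x / x:
  U ⇒ J / U ⇒ L / U ⇒ x / U ⇒ x / J ⇒ x / L ⇒ x / x
  U ⇒ U / J ⇒ J / J ⇒ L / J ⇒ x / J ⇒ x / L ⇒ x / x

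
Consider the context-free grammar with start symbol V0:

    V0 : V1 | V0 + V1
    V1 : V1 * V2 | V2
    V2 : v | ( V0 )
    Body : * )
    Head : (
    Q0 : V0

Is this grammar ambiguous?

(Body, Head, Q0 are unreachable from V0, so their rules don't affect L(V0).) V0 → V0 + V1 | V1  ;  V1 → V1 * V2 | V2  — a left-associative chain with V2 at the bottom. Each string factors uniquely by precedence.

Unambiguous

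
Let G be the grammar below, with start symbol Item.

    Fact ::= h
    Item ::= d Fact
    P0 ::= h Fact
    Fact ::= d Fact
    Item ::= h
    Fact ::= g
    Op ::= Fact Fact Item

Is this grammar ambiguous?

(Op, P0 are unreachable from Item, so their rules don't affect L(Item).) The reachable rules are right-linear with at most one rule per (nonterminal, next-terminal) pair. Each input token forces the next rule, so parsing is deterministic.

Unambiguous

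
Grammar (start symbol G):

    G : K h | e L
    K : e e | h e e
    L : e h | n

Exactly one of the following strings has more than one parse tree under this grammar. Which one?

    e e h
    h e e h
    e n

e e h

e e h: 2 trees
h e e h: 1 tree
e n: 1 tree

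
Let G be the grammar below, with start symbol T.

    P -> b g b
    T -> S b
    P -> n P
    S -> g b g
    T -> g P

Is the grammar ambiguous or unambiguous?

Ambiguous

Witness: g b g b

Derivation 1: T ⇒ S b ⇒ g b g b
Derivation 2: T ⇒ g P ⇒ g b g b

Two distinct leftmost derivations for the same string.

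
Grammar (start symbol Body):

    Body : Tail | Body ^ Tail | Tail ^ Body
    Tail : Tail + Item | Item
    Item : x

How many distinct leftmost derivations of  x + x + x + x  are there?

1

Parse trees for x + x + x + x:
  [Body [Tail [Tail [Tail [Tail [Item x]] + [Item x]] + [Item x]] + [Item x]]]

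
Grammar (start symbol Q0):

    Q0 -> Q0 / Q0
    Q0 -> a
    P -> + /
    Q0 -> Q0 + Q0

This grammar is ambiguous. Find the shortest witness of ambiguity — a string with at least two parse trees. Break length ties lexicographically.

a + a + a

length 1: no string has ≥2 trees
length 3: no string has ≥2 trees
length 5: a + a + a has 2 parse trees

Two derivations of a + a + a:
  Q0 ⇒ Q0 + Q0 ⇒ a + Q0 ⇒ a + Q0 + Q0 ⇒ a + a + Q0 ⇒ a + a + a
  Q0 ⇒ Q0 + Q0 ⇒ Q0 + Q0 + Q0 ⇒ a + Q0 + Q0 ⇒ a + a + Q0 ⇒ a + a + a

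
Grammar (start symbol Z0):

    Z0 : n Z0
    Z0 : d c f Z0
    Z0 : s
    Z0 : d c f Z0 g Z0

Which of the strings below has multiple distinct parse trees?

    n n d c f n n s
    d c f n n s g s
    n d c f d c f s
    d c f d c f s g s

n n d c f n n s: 1 tree
d c f n n s g s: 1 tree
n d c f d c f s: 1 tree
d c f d c f s g s: 2 trees

d c f d c f s g s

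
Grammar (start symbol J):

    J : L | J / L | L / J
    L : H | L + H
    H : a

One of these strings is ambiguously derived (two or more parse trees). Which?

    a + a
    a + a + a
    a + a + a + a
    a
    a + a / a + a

a + a / a + a

a + a: 1 tree
a + a + a: 1 tree
a + a + a + a: 1 tree
a: 1 tree
a + a / a + a: 2 trees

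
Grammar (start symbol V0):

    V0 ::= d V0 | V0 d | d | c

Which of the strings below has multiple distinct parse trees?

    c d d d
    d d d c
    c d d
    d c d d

d c d d

c d d d: 1 tree
d d d c: 1 tree
c d d: 1 tree
d c d d: 3 trees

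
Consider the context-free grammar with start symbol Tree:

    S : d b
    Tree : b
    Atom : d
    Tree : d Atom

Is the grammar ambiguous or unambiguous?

(S is unreachable from Tree, so its rules don't affect L(Tree).) The reachable rules are right-linear with at most one rule per (nonterminal, next-terminal) pair. Each input token forces the next rule, so parsing is deterministic.

Unambiguous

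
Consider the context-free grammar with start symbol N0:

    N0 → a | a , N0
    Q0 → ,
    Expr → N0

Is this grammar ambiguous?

(Q0, Expr are unreachable from N0, so their rules don't affect L(N0).) Right-recursive list with a separator: after each atom, whether the separator follows determines the rule. One parse per string.

Unambiguous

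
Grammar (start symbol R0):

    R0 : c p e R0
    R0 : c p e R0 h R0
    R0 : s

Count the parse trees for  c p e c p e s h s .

2

Parse trees for c p e c p e s h s:
  [R0 c p e [R0 c p e [R0 s] h [R0 s]]]
  [R0 c p e [R0 c p e [R0 s]] h [R0 s]]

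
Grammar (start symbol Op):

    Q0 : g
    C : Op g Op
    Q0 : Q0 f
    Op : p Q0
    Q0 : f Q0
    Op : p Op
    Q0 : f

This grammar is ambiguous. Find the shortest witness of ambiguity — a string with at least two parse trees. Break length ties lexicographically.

length 2: no string has ≥2 trees
length 3: p f f has 2 parse trees

Two derivations of p f f:
  Op ⇒ p Q0 ⇒ p Q0 f ⇒ p f f
  Op ⇒ p Q0 ⇒ p f Q0 ⇒ p f f

p f f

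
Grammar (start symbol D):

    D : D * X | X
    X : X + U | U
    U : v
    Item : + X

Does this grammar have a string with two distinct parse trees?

Unambiguous

(Item is unreachable from D, so its rules don't affect L(D).) D → D * X | X  ;  X → X + U | U  — a left-associative chain with U at the bottom. Each string factors uniquely by precedence.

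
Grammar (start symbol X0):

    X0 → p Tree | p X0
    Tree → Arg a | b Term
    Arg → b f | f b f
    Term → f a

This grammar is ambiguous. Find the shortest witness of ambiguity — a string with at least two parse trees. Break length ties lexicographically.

length 4: p b f a has 2 parse trees

Two derivations of p b f a:
  X0 ⇒ p Tree ⇒ p Arg a ⇒ p b f a
  X0 ⇒ p Tree ⇒ p b Term ⇒ p b f a

p b f a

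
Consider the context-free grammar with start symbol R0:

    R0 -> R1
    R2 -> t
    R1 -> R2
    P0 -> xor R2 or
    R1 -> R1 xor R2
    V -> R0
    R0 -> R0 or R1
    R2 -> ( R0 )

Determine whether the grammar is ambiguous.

Unambiguous

(P0, V are unreachable from R0, so their rules don't affect L(R0).) This is a standard precedence ladder (R0 over R1 over R2), with each level left-recursive on its own operator ('or' at R0, 'xor' at R1). That structure is LR(1), hence unambiguous.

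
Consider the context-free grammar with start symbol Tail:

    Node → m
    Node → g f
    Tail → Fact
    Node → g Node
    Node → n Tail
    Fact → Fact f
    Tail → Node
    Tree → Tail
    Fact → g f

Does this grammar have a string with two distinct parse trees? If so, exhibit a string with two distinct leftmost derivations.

Witness: g f

Derivation 1: Tail ⇒ Fact ⇒ g f
Derivation 2: Tail ⇒ Node ⇒ g f

Two distinct leftmost derivations for the same string.

Ambiguous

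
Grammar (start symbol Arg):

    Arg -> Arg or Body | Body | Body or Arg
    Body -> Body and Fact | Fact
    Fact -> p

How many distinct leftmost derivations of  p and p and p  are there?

Parse trees for p and p and p:
  [Arg [Body [Body [Body [Fact p]] and [Fact p]] and [Fact p]]]

1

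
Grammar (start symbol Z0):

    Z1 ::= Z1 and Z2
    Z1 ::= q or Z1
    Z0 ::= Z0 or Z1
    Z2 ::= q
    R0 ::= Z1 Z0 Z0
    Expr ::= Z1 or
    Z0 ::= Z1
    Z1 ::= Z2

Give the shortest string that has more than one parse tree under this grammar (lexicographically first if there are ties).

q or q

length 1: no string has ≥2 trees
length 3: q or q has 2 parse trees

Two derivations of q or q:
  Z0 ⇒ Z0 or Z1 ⇒ Z1 or Z1 ⇒ Z2 or Z1 ⇒ q or Z1 ⇒ q or Z2 ⇒ q or q
  Z0 ⇒ Z1 ⇒ q or Z1 ⇒ q or Z2 ⇒ q or q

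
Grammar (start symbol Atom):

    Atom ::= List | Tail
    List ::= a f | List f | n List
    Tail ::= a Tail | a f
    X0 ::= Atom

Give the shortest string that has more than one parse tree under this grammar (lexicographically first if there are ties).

length 2: a f has 2 parse trees

Two derivations of a f:
  Atom ⇒ List ⇒ a f
  Atom ⇒ Tail ⇒ a f

a f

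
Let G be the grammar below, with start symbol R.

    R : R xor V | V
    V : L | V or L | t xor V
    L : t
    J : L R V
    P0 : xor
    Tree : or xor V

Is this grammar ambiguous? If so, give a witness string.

Witness: t xor t

Derivation 1: R ⇒ R xor V ⇒ V xor V ⇒ L xor V ⇒ t xor V ⇒ t xor L ⇒ t xor t
Derivation 2: R ⇒ V ⇒ t xor V ⇒ t xor L ⇒ t xor t

Two distinct leftmost derivations for the same string.

Ambiguous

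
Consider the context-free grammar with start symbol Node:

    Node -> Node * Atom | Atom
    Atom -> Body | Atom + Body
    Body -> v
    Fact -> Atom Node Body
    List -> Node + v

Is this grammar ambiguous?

Only Node, Atom, Body are reachable from Node; ignoring the rest: This is a standard precedence ladder (Node over Atom over Body), with each level left-recursive on its own operator ('*' at Node, '+' at Atom). That structure is LR(1), hence unambiguous.

Unambiguous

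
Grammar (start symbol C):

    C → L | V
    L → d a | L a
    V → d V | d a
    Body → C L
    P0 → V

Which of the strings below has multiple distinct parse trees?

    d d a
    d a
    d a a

d a

d d a: 1 tree
d a: 2 trees
d a a: 1 tree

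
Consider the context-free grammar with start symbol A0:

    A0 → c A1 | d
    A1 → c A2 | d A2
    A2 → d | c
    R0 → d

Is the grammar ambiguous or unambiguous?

Only A0, A1, A2 are reachable from A0; ignoring the rest: Each reachable nonterminal has at most one production per leading terminal, and all productions are right-linear; the derivation is determined token-by-token.

Unambiguous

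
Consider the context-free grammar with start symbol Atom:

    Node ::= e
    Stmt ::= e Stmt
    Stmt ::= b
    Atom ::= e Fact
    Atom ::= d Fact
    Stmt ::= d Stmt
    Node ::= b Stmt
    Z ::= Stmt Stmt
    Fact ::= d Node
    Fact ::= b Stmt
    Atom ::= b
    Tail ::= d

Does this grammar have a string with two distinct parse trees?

(Z, Tail are unreachable from Atom, so their rules don't affect L(Atom).) Each reachable nonterminal has at most one production per leading terminal, and all productions are right-linear; the derivation is determined token-by-token.

Unambiguous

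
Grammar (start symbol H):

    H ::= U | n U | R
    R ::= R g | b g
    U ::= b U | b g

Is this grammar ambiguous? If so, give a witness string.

Witness: b g

Derivation 1: H ⇒ U ⇒ b g
Derivation 2: H ⇒ R ⇒ b g

Two distinct leftmost derivations for the same string.

Ambiguous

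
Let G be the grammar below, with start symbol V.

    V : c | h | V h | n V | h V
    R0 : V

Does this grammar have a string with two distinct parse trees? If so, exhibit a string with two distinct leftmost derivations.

Witness: h h

Derivation 1: V ⇒ V h ⇒ h h
Derivation 2: V ⇒ h V ⇒ h h

Two distinct leftmost derivations for the same string.

Ambiguous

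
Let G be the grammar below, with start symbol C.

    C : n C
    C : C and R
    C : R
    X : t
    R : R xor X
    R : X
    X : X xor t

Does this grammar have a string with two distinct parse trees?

Witness: t xor t

Derivation 1: C ⇒ R ⇒ R xor X ⇒ X xor X ⇒ t xor X ⇒ t xor t
Derivation 2: C ⇒ R ⇒ X ⇒ X xor t ⇒ t xor t

Two distinct leftmost derivations for the same string.

Ambiguous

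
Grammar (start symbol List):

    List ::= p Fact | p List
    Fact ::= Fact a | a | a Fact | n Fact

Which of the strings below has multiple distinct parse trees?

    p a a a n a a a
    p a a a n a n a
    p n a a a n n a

p a a a n a a a: 22 trees
p a a a n a n a: 1 tree
p n a a a n n a: 1 tree

p a a a n a a a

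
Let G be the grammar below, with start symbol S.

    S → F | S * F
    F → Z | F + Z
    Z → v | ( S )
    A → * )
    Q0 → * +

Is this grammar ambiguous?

Only S, F, Z are reachable from S; ignoring the rest: This is a standard precedence ladder (S over F over Z), with each level left-recursive on its own operator ('*' at S, '+' at F). That structure is LR(1), hence unambiguous.

Unambiguous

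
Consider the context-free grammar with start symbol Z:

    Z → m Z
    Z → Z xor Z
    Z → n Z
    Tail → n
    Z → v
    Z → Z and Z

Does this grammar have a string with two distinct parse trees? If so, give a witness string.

Ambiguous

Witness: m v and v

Derivation 1: Z ⇒ m Z ⇒ m Z and Z ⇒ m v and Z ⇒ m v and v
Derivation 2: Z ⇒ Z and Z ⇒ m Z and Z ⇒ m v and Z ⇒ m v and v

Two distinct leftmost derivations for the same string.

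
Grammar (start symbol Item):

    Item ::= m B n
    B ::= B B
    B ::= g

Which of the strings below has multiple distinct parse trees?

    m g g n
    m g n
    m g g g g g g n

m g g g g g g n

m g g n: 1 tree
m g n: 1 tree
m g g g g g g n: 42 trees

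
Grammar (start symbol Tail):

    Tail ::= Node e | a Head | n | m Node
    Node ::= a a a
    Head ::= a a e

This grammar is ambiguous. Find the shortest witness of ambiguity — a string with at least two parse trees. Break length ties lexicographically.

length 1: no string has ≥2 trees
length 4: a a a e has 2 parse trees

Two derivations of a a a e:
  Tail ⇒ Node e ⇒ a a a e
  Tail ⇒ a Head ⇒ a a a e

a a a e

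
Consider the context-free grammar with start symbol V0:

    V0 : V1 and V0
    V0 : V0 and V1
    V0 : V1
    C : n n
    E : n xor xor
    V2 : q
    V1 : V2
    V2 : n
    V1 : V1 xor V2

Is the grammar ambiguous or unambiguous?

Witness: n and n

Derivation 1: V0 ⇒ V1 and V0 ⇒ V2 and V0 ⇒ n and V0 ⇒ n and V1 ⇒ n and V2 ⇒ n and n
Derivation 2: V0 ⇒ V0 and V1 ⇒ V1 and V1 ⇒ V2 and V1 ⇒ n and V1 ⇒ n and V2 ⇒ n and n

Two distinct leftmost derivations for the same string.

Ambiguous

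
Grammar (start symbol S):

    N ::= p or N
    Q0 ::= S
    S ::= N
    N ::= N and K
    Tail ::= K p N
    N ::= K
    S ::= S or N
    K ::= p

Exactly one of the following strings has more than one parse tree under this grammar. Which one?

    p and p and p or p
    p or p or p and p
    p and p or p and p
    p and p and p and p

p and p and p or p: 1 tree
p or p or p and p: 7 trees
p and p or p and p: 1 tree
p and p and p and p: 1 tree

p or p or p and p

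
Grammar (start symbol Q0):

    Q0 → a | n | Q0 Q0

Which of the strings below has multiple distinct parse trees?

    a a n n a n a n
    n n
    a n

a a n n a n a n: 429 trees
n n: 1 tree
a n: 1 tree

a a n n a n a n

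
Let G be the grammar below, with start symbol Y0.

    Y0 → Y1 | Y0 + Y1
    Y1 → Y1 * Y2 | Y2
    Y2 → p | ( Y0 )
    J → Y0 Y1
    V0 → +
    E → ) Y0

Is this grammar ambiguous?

Unambiguous

Only Y0, Y1, Y2 are reachable from Y0; ignoring the rest: The grammar is stratified — Y0 handles '+' (left-recursive), Y1 handles '*', Y2 atoms. Each operator has a fixed associativity and precedence level, so every string has one parse.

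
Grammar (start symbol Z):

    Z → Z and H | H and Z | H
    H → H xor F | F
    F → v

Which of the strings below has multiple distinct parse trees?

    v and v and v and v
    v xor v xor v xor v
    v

v and v and v and v

v and v and v and v: 8 trees
v xor v xor v xor v: 1 tree
v: 1 tree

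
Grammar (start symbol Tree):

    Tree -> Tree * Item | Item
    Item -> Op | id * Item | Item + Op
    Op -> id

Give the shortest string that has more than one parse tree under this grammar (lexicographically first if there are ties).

length 1: no string has ≥2 trees
length 3: id * id has 2 parse trees

Two derivations of id * id:
  Tree ⇒ Tree * Item ⇒ Item * Item ⇒ Op * Item ⇒ id * Item ⇒ id * Op ⇒ id * id
  Tree ⇒ Item ⇒ id * Item ⇒ id * Op ⇒ id * id

id * id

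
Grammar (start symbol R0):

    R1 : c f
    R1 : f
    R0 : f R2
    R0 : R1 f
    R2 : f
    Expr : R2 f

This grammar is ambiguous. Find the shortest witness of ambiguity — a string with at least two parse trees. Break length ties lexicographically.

f f

length 2: f f has 2 parse trees

Two derivations of f f:
  R0 ⇒ f R2 ⇒ f f
  R0 ⇒ R1 f ⇒ f f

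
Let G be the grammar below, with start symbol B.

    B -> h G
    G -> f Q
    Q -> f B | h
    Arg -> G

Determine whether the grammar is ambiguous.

Only B, G, Q are reachable from B; ignoring the rest: Each reachable nonterminal has at most one production per leading terminal, and all productions are right-linear; the derivation is determined token-by-token.

Unambiguous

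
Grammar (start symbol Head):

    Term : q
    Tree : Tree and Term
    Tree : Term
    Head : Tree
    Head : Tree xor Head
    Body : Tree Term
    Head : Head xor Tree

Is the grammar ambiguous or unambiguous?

Witness: q xor q

Derivation 1: Head ⇒ Tree xor Head ⇒ Term xor Head ⇒ q xor Head ⇒ q xor Tree ⇒ q xor Term ⇒ q xor q
Derivation 2: Head ⇒ Head xor Tree ⇒ Tree xor Tree ⇒ Term xor Tree ⇒ q xor Tree ⇒ q xor Term ⇒ q xor q

Two distinct leftmost derivations for the same string.

Ambiguous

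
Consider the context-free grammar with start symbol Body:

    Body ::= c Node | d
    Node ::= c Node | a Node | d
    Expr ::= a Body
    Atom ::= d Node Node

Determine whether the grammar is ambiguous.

Only Body, Node are reachable from Body; ignoring the rest: Restricted to the reachable nonterminals, every rule has the form A → t or A → t B, and no two rules for the same A share a first terminal. The grammar encodes a DFA — one run per string.

Unambiguous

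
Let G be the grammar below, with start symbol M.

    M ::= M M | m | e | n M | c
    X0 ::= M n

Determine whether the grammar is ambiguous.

Witness: c c c

Derivation 1: M ⇒ M M ⇒ M M M ⇒ c M M ⇒ c c M ⇒ c c c
Derivation 2: M ⇒ M M ⇒ c M ⇒ c M M ⇒ c c M ⇒ c c c

Two distinct leftmost derivations for the same string.

Ambiguous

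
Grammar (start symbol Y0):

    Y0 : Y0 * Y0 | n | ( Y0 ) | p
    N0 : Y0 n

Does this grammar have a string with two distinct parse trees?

Ambiguous

Witness: n * n * n

Derivation 1: Y0 ⇒ Y0 * Y0 ⇒ Y0 * Y0 * Y0 ⇒ n * Y0 * Y0 ⇒ n * n * Y0 ⇒ n * n * n
Derivation 2: Y0 ⇒ Y0 * Y0 ⇒ n * Y0 ⇒ n * Y0 * Y0 ⇒ n * n * Y0 ⇒ n * n * n

Two distinct leftmost derivations for the same string.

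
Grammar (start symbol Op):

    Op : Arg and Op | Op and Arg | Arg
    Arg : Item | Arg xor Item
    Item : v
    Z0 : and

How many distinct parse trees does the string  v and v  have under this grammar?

2

Parse trees for v and v:
  [Op [Arg [Item v]] and [Op [Arg [Item v]]]]
  [Op [Op [Arg [Item v]]] and [Arg [Item v]]]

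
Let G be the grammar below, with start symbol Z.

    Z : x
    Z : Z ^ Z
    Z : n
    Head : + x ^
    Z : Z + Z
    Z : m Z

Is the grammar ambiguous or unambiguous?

Ambiguous

Witness: m n + n

Derivation 1: Z ⇒ Z + Z ⇒ m Z + Z ⇒ m n + Z ⇒ m n + n
Derivation 2: Z ⇒ m Z ⇒ m Z + Z ⇒ m n + Z ⇒ m n + n

Two distinct leftmost derivations for the same string.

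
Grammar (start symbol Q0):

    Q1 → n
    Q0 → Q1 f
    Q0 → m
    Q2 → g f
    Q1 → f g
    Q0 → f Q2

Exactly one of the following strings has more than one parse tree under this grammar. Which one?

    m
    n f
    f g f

m: 1 tree
n f: 1 tree
f g f: 2 trees

f g f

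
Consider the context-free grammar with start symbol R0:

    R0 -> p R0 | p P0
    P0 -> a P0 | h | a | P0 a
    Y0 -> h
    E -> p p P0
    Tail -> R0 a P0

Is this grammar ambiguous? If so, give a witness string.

Ambiguous

Witness: p a a

Derivation 1: R0 ⇒ p P0 ⇒ p a P0 ⇒ p a a
Derivation 2: R0 ⇒ p P0 ⇒ p P0 a ⇒ p a a

Two distinct leftmost derivations for the same string.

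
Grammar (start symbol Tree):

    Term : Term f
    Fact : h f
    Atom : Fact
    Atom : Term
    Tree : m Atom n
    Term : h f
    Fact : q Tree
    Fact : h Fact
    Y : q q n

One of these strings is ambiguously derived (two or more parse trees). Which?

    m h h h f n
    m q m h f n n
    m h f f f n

m q m h f n n

m h h h f n: 1 tree
m q m h f n n: 2 trees
m h f f f n: 1 tree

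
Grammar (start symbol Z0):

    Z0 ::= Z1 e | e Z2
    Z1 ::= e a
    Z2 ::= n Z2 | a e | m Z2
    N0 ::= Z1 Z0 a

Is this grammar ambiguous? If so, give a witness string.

Ambiguous

Witness: e a e

Derivation 1: Z0 ⇒ Z1 e ⇒ e a e
Derivation 2: Z0 ⇒ e Z2 ⇒ e a e

Two distinct leftmost derivations for the same string.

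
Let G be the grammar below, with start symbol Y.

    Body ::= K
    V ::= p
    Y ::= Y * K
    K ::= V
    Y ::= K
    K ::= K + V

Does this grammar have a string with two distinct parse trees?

Unambiguous

Only Y, K, V are reachable from Y; ignoring the rest: The grammar is stratified — Y handles '*' (left-recursive), K handles '+', V atoms. Each operator has a fixed associativity and precedence level, so every string has one parse.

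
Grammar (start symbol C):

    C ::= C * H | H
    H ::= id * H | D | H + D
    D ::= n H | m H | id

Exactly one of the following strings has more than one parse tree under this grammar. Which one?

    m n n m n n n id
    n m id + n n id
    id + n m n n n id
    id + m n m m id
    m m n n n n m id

m n n m n n n id: 1 tree
n m id + n n id: 3 trees
id + n m n n n id: 1 tree
id + m n m m id: 1 tree
m m n n n n m id: 1 tree

n m id + n n id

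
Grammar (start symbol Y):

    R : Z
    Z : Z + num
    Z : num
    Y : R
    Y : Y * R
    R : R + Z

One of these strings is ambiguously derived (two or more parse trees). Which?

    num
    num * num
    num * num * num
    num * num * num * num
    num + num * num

num + num * num

num: 1 tree
num * num: 1 tree
num * num * num: 1 tree
num * num * num * num: 1 tree
num + num * num: 2 trees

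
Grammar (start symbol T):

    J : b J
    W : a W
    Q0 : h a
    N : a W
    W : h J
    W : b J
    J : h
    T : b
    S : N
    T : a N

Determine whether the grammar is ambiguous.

Unambiguous

(S, Q0 are unreachable from T, so their rules don't affect L(T).) Restricted to the reachable nonterminals, every rule has the form A → t or A → t B, and no two rules for the same A share a first terminal. The grammar encodes a DFA — one run per string.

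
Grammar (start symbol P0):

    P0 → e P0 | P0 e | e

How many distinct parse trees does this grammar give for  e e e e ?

8

Parse trees for e e e e:
  [P0 e [P0 e [P0 e [P0 e]]]]
  [P0 e [P0 e [P0 [P0 e] e]]]
  [P0 e [P0 [P0 e [P0 e]] e]]
  [P0 e [P0 [P0 [P0 e] e] e]]
  [P0 [P0 e [P0 e [P0 e]]] e]
  [P0 [P0 e [P0 [P0 e] e]] e]
  [P0 [P0 [P0 e [P0 e]] e] e]
  [P0 [P0 [P0 [P0 e] e] e] e]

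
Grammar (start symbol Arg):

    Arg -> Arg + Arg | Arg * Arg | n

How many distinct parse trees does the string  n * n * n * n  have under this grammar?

Parse trees for n * n * n * n:
  [Arg [Arg n] * [Arg [Arg n] * [Arg [Arg n] * [Arg n]]]]
  [Arg [Arg n] * [Arg [Arg [Arg n] * [Arg n]] * [Arg n]]]
  [Arg [Arg [Arg n] * [Arg n]] * [Arg [Arg n] * [Arg n]]]
  [Arg [Arg [Arg n] * [Arg [Arg n] * [Arg n]]] * [Arg n]]
  [Arg [Arg [Arg [Arg n] * [Arg n]] * [Arg n]] * [Arg n]]

5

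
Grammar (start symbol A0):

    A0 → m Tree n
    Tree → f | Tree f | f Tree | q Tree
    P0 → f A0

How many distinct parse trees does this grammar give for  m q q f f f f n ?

26

Parse trees for m q q f f f f n (showing first 6 of 26):
  [A0 m [Tree [Tree [Tree [Tree q [Tree q [Tree f]]] f] f] f] n]
  [A0 m [Tree [Tree [Tree q [Tree [Tree q [Tree f]] f]] f] f] n]
  [A0 m [Tree [Tree [Tree q [Tree q [Tree [Tree f] f]]] f] f] n]
  [A0 m [Tree [Tree [Tree q [Tree q [Tree f [Tree f]]]] f] f] n]
  [A0 m [Tree [Tree q [Tree [Tree [Tree q [Tree f]] f] f]] f] n]
  [A0 m [Tree [Tree q [Tree [Tree q [Tree [Tree f] f]] f]] f] n]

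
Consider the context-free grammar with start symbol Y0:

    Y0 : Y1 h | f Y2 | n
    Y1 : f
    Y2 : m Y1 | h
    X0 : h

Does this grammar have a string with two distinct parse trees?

Witness: f h

Derivation 1: Y0 ⇒ Y1 h ⇒ f h
Derivation 2: Y0 ⇒ f Y2 ⇒ f h

Two distinct leftmost derivations for the same string.

Ambiguous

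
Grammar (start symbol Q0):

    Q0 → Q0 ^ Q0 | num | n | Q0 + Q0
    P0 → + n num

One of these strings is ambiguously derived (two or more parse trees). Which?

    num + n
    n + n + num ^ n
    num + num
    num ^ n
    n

num + n: 1 tree
n + n + num ^ n: 5 trees
num + num: 1 tree
num ^ n: 1 tree
n: 1 tree

n + n + num ^ n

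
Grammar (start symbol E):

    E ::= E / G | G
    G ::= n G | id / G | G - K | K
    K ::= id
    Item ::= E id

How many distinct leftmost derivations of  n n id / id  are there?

2

Parse trees for n n id / id:
  [E [E [G n [G n [G [K id]]]]] / [G [K id]]]
  [E [G n [G n [G id / [G [K id]]]]]]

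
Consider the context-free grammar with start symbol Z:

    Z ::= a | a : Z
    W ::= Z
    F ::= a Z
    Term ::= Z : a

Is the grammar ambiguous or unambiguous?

Unambiguous

(W, F, Term are unreachable from Z, so their rules don't affect L(Z).) Right-recursive list with a separator: after each atom, whether the separator follows determines the rule. One parse per string.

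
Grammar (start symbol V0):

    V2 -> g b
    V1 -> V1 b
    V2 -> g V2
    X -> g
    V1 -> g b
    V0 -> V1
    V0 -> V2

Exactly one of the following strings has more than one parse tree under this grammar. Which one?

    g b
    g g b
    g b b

g b: 2 trees
g g b: 1 tree
g b b: 1 tree

g b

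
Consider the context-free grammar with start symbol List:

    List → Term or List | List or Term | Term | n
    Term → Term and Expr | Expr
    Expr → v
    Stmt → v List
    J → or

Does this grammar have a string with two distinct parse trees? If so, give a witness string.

Ambiguous

Witness: v or v

Derivation 1: List ⇒ Term or List ⇒ Expr or List ⇒ v or List ⇒ v or Term ⇒ v or Expr ⇒ v or v
Derivation 2: List ⇒ List or Term ⇒ Term or Term ⇒ Expr or Term ⇒ v or Term ⇒ v or Expr ⇒ v or v

Two distinct leftmost derivations for the same string.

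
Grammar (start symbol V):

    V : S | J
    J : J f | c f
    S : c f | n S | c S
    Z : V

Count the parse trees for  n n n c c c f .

1

Parse trees for n n n c c c f:
  [V [S n [S n [S n [S c [S c [S c f]]]]]]]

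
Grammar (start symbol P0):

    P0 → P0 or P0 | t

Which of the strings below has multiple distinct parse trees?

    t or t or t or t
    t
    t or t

t or t or t or t: 5 trees
t: 1 tree
t or t: 1 tree

t or t or t or t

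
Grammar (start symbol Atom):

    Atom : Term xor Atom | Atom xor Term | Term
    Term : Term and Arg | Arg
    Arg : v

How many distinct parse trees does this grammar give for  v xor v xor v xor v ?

Parse trees for v xor v xor v xor v:
  [Atom [Term [Arg v]] xor [Atom [Term [Arg v]] xor [Atom [Term [Arg v]] xor [Atom [Term [Arg v]]]]]]
  [Atom [Term [Arg v]] xor [Atom [Term [Arg v]] xor [Atom [Atom [Term [Arg v]]] xor [Term [Arg v]]]]]
  [Atom [Term [Arg v]] xor [Atom [Atom [Term [Arg v]] xor [Atom [Term [Arg v]]]] xor [Term [Arg v]]]]
  [Atom [Term [Arg v]] xor [Atom [Atom [Atom [Term [Arg v]]] xor [Term [Arg v]]] xor [Term [Arg v]]]]
  [Atom [Atom [Term [Arg v]] xor [Atom [Term [Arg v]] xor [Atom [Term [Arg v]]]]] xor [Term [Arg v]]]
  [Atom [Atom [Term [Arg v]] xor [Atom [Atom [Term [Arg v]]] xor [Term [Arg v]]]] xor [Term [Arg v]]]
  [Atom [Atom [Atom [Term [Arg v]] xor [Atom [Term [Arg v]]]] xor [Term [Arg v]]] xor [Term [Arg v]]]
  [Atom [Atom [Atom [Atom [Term [Arg v]]] xor [Term [Arg v]]] xor [Term [Arg v]]] xor [Term [Arg v]]]

8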